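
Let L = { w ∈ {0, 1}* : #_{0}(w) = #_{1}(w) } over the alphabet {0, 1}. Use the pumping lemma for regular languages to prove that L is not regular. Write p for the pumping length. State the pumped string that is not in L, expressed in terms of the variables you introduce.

Toward a contradiction, assume L is regular with pumping length p.
Choose w = 0^p 1^p ∈ L with |w| = 2p ≥ p.
By the pumping lemma, w = xyz with |xy| ≤ p and |y| > 0.
Because |xy| ≤ p and w begins with p copies of 0, we have y = 0^k with 1 ≤ k ≤ p.
Pump with i = 2: xy^2z = 0^{p+k} 1^p has p+k occurrences of 0 but only p of 1. Since k ≥ 1 the counts differ, so xy^2z ∉ L.
This contradicts the pumping lemma, so L is not regular.

0^{p+k} 1^p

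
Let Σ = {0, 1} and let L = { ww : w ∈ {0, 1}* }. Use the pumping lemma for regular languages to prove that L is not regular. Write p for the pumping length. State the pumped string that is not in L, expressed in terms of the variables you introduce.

Assume L is regular. Let p be the pumping length given by the pumping lemma.
Take w = 0^p 1^p 0^p 1^p = uu where u = 0^p1^p; then w ∈ L and |w| = 4p ≥ p.
Write w = xyz as guaranteed by the lemma, with |xy| ≤ p and y is nonempty.
Because |xy| ≤ p and w begins with p copies of 0, we have y = 0^k with 1 ≤ k ≤ p.
Pump with i = 2: xy^2z = 0^{p+k} 1^p 0^p 1^p, of length 4p+k. Suppose this equals vv. The string starts with 0 and ends with 1, so v does too; thus the boundary between the two copies of v is a 1→0 transition. There is exactly one such transition, at position 2p+k, so |v| = 2p+k and |vv| = 4p+2k ≠ 4p+k since k ≥ 1. So xy^2z ∉ L.
This is a contradiction; hence L is not regular.

0^{p+k} 1^p 0^p 1^p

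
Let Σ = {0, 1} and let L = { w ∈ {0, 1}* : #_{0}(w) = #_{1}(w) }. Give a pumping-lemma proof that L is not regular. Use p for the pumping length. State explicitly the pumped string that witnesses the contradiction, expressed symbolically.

Suppose for contradiction that L is regular, and let p be the pumping length.
Choose w = 0^p 1^p ∈ L with |w| = 2p ≥ p.
By the pumping lemma, w = xyz with |xy| ≤ p and y is nonempty.
Because |xy| ≤ p and w begins with p copies of 0, we have y = 0^k with 1 ≤ k ≤ p.
Pump with i = 2: xy^2z = 0^{p+k} 1^p has p+k occurrences of 0 but only p of 1. Since k ≥ 1 the counts differ, so xy^2z ∉ L.
This contradicts the pumping lemma, so L is not regular.

0^{p+k} 1^p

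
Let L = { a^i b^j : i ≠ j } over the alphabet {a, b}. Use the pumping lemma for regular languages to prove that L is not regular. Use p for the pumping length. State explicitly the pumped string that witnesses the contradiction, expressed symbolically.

a^{p+p!} b^{p+p!}

Toward a contradiction, assume L is regular with pumping length p.
Choose w = a^p b^{p+p!}. Since p ≠ p+p!, w ∈ L; and |w| ≥ p.
The pumping lemma gives a decomposition w = xyz where |xy| ≤ p and |y| ≥ 1.
The first p characters of w are a's, so xy (and hence y) consists only of a's. Write y = a^k, 1 ≤ k ≤ p.
Since 1 ≤ k ≤ p, k divides p!; set t = 1 + p!/k. Then xy^t z has p + (p!/k)·k = p + p! copies of a. Now the a-count equals the b-count, so i ≠ j fails. So xy^t z = a^{p+p!} b^{p+p!} ∉ L.
This contradicts the pumping lemma, so L is not regular.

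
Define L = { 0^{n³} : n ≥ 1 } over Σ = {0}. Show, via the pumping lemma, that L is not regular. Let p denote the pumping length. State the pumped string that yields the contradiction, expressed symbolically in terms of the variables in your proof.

Assume L is regular. Let p be the pumping length given by the pumping lemma.
Take w = 0^{p³} ∈ L with |w| = p³ ≥ p.
By the pumping lemma, w = xyz with |xy| ≤ p and |y| ≥ 1.
Then y = 0^k for some k with 1 ≤ k ≤ p.
Pump with i = 2: xy^2z = 0^{p³+k}. Since 1 ≤ k ≤ p, p³ < p³+k ≤ p³+p < p³+3p²+3p+1 = (p+1)³, so p³+k is not a perfect cube. So xy^2z ∉ L.
This is a contradiction; hence L is not regular.

0^{p³+k}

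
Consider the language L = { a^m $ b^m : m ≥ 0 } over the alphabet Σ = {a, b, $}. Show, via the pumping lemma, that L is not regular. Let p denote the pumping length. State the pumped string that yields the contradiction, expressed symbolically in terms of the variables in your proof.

a^{p+k} $ b^p

Assume L is regular. Let p be the pumping length given by the pumping lemma.
Take w = a^p $ b^p ∈ L with |w| = 2p+1 ≥ p.
By the pumping lemma, w = xyz with |xy| ≤ p and y is nonempty.
Since the first p symbols of w are all a's and |xy| ≤ p, y lies entirely in the leading a-block: y = a^k for some k with 1 ≤ k ≤ p.
Pump with i = 2: xy^2z = a^{p+k} $ b^p, which would require p+k = p. But k ≥ 1, so xy^2z ∉ L.
This contradicts the pumping lemma, so L is not regular.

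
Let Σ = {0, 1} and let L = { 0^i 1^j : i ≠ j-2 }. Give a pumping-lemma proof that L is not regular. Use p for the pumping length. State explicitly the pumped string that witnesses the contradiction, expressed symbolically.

Suppose for contradiction that L is regular, and let p be the pumping length.
Choose w = 0^p 1^{p+p!+2}. Since p ≠ (p+p!+2)-2 = p+p!, w ∈ L; and |w| ≥ p.
Write w = xyz as guaranteed by the lemma, with |xy| ≤ p and |y| > 0.
The first p characters of w are 0's, so xy (and hence y) consists only of 0's. Write y = 0^k, 1 ≤ k ≤ p.
Since 1 ≤ k ≤ p, k divides p!; set t = 1 + p!/k. Then xy^t z has p + (p!/k)·k = p + p! copies of 0. Now the 0-count is p+p! and (1-count)-2 = (p+p!+2)-2 = p+p!, so i ≠ j-2 fails. So xy^t z = 0^{p+p!} 1^{p+p!+2} ∉ L.
Contradiction. Therefore L is not regular.

0^{p+p!} 1^{p+p!+2}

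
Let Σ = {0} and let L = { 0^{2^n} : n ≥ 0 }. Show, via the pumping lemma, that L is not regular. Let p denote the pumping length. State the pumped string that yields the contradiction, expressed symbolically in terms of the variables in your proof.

0^{2^p+k}

Toward a contradiction, assume L is regular with pumping length p.
Take w = 0^{2^p} ∈ L with |w| = 2^p ≥ p.
The pumping lemma gives a decomposition w = xyz where |xy| ≤ p and |y| > 0.
Then y = 0^k for some k with 1 ≤ k ≤ p.
Pump with i = 2: xy^2z = 0^{2^p+k}. Since 1 ≤ k ≤ p < 2^p, we have 2^p < 2^p+k < 2^{p+1}, so 2^p+k is not a power of 2. So xy^2z ∉ L.
This contradicts the pumping lemma, so L is not regular.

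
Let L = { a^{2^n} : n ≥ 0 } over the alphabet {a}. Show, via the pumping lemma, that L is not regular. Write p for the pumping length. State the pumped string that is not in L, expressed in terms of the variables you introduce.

a^{2^p+k}

Toward a contradiction, assume L is regular with pumping length p.
Take w = a^{2^p} ∈ L with |w| = 2^p ≥ p.
Write w = xyz as guaranteed by the lemma, with |xy| ≤ p and y is nonempty.
Then y = a^k for some k with 1 ≤ k ≤ p.
Pump with i = 2: xy^2z = a^{2^p+k}. Since 1 ≤ k ≤ p < 2^p, we have 2^p < 2^p+k < 2^{p+1}, so 2^p+k is not a power of 2. So xy^2z ∉ L.
This is a contradiction; hence L is not regular.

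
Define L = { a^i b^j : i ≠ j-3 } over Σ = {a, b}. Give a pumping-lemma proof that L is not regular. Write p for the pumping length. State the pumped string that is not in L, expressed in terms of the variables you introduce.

a^{p+p!} b^{p+p!+3}

Toward a contradiction, assume L is regular with pumping length p.
Choose w = a^p b^{p+p!+3}. Since p ≠ (p+p!+3)-3 = p+p!, w ∈ L; and |w| ≥ p.
Write w = xyz as guaranteed by the lemma, with |xy| ≤ p and y is nonempty.
Because |xy| ≤ p and w begins with p copies of a, we have y = a^k with 1 ≤ k ≤ p.
Since 1 ≤ k ≤ p, k divides p!; set t = 1 + p!/k. Then xy^t z has p + (p!/k)·k = p + p! copies of a. Now the a-count is p+p! and (b-count)-3 = (p+p!+3)-3 = p+p!, so i ≠ j-3 fails. So xy^t z = a^{p+p!} b^{p+p!+3} ∉ L.
This contradicts the pumping lemma, so L is not regular.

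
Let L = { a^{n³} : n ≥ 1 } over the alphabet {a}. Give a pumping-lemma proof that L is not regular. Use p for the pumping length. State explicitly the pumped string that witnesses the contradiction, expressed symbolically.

a^{p³+k}

Toward a contradiction, assume L is regular with pumping length p.
Take w = a^{p³} ∈ L with |w| = p³ ≥ p.
Write w = xyz as guaranteed by the lemma, with |xy| ≤ p and |y| ≥ 1.
Then y = a^k for some k with 1 ≤ k ≤ p.
Pump with i = 2: xy^2z = a^{p³+k}. Since 1 ≤ k ≤ p, p³ < p³+k ≤ p³+p < p³+3p²+3p+1 = (p+1)³, so p³+k is not a perfect cube. So xy^2z ∉ L.
This is a contradiction; hence L is not regular.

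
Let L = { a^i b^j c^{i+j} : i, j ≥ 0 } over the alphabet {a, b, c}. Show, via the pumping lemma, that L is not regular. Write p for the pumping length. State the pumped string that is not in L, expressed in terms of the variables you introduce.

Suppose for contradiction that L is regular, and let p be the pumping length.
Take w = a^p b^p c^{2p} ∈ L (with i=j=p, i+j=2p), |w| = 4p ≥ p.
Write w = xyz as guaranteed by the lemma, with |xy| ≤ p and y is nonempty.
The first p characters of w are a's, so xy (and hence y) consists only of a's. Write y = a^k, 1 ≤ k ≤ p.
Consider xy^2z = a^{p+k} b^p c^{2p}. Now the a- and b-counts sum to 2p+k, but the c-count is 2p ≠ 2p+k. So xy^2z ∉ L.
This contradicts the pumping lemma, so L is not regular.

a^{p+k} b^p c^{2p}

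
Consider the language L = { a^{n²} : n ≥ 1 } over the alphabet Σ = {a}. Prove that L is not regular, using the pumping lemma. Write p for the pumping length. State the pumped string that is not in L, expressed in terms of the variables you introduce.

a^{p²+k}

Assume L is regular. Let p be the pumping length given by the pumping lemma.
Take w = a^{p²} ∈ L with |w| = p² ≥ p.
By the pumping lemma, w = xyz with |xy| ≤ p and y is nonempty.
Then y = a^k for some k with 1 ≤ k ≤ p.
Pump with i = 2: xy^2z = a^{p²+k}. Since 1 ≤ k ≤ p, p² < p²+k ≤ p²+p < (p+1)², so p²+k lies strictly between consecutive squares and is not a perfect square. So xy^2z ∉ L.
Contradiction. Therefore L is not regular.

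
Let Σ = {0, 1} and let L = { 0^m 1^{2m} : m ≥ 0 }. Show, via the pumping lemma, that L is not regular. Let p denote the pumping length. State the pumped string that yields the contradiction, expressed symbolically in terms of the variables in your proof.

Assume L is regular; let p be its pumping constant.
Choose w = 0^p 1^{2p}, which is in L with |w| = 3p ≥ p.
By the pumping lemma, w = xyz with |xy| ≤ p and |y| > 0.
Since the first p symbols of w are all 0's and |xy| ≤ p, y lies entirely in the leading 0-block: y = 0^k for some k with 1 ≤ k ≤ p.
Pump with i = 2: xy^2z = 0^{p+k} 1^{2p}. For this to lie in L we would need 2p = 2(p+k), which forces k = 0. But k ≥ 1, so xy^2z ∉ L.
Contradiction. Therefore L is not regular.

0^{p+k} 1^{2p}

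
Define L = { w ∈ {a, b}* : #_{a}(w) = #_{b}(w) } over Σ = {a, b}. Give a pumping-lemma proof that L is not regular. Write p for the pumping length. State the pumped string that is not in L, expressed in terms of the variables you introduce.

a^{p+k} b^p

Toward a contradiction, assume L is regular with pumping length p.
Choose w = a^p b^p ∈ L with |w| = 2p ≥ p.
The pumping lemma gives a decomposition w = xyz where |xy| ≤ p and y is nonempty.
The first p characters of w are a's, so xy (and hence y) consists only of a's. Write y = a^k, 1 ≤ k ≤ p.
Pump with i = 2: xy^2z = a^{p+k} b^p has p+k occurrences of a but only p of b. Since k ≥ 1 the counts differ, so xy^2z ∉ L.
This contradicts the pumping lemma, so L is not regular.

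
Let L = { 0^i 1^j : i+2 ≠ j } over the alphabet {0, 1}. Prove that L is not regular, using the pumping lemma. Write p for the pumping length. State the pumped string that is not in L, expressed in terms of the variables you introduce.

Toward a contradiction, assume L is regular with pumping length p.
Choose w = 0^p 1^{p+p!+2}. Since p ≠ (p+p!+2)-2 = p+p!, w ∈ L; and |w| ≥ p.
By the pumping lemma, w = xyz with |xy| ≤ p and |y| ≥ 1.
Because |xy| ≤ p and w begins with p copies of 0, we have y = 0^k with 1 ≤ k ≤ p.
Since 1 ≤ k ≤ p, k divides p!; set t = 1 + p!/k. Then xy^t z has p + (p!/k)·k = p + p! copies of 0. Now the 0-count is p+p! and (1-count)-2 = (p+p!+2)-2 = p+p!, so i+2 ≠ j fails. So xy^t z = 0^{p+p!} 1^{p+p!+2} ∉ L.
This contradicts the pumping lemma, so L is not regular.

0^{p+p!} 1^{p+p!+2}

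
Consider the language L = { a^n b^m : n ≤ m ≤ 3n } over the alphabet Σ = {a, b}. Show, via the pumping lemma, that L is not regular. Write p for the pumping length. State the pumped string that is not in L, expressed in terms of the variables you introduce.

a^{p+k} b^p

Assume L is regular; let p be its pumping constant.
Take w = a^p b^p ∈ L (since p ≤ p ≤ 3p), with |w| = 2p ≥ p.
By the pumping lemma, w = xyz with |xy| ≤ p and |y| ≥ 1.
The first p characters of w are a's, so xy (and hence y) consists only of a's. Write y = a^k, 1 ≤ k ≤ p.
Pump with i = 2: xy^2z = a^{p+k} b^p. Now n = p+k > p = m, so the condition n ≤ m fails. Thus xy^2z ∉ L.
This contradicts the pumping lemma, so L is not regular.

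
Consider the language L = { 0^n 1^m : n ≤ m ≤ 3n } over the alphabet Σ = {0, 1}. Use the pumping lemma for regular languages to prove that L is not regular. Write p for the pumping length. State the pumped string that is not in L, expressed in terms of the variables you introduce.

0^{p+k} 1^p

Toward a contradiction, assume L is regular with pumping length p.
Take w = 0^p 1^p ∈ L (since p ≤ p ≤ 3p), with |w| = 2p ≥ p.
Write w = xyz as guaranteed by the lemma, with |xy| ≤ p and |y| ≥ 1.
Because |xy| ≤ p and w begins with p copies of 0, we have y = 0^k with 1 ≤ k ≤ p.
Pump with i = 2: xy^2z = 0^{p+k} 1^p. Now n = p+k > p = m, so the condition n ≤ m fails. Thus xy^2z ∉ L.
This contradicts the pumping lemma, so L is not regular.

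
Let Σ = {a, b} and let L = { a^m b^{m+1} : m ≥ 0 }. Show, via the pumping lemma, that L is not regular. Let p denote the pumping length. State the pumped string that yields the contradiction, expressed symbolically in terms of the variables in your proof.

Assume L is regular. Let p be the pumping length given by the pumping lemma.
Choose w = a^p b^{p+1}, which is in L with |w| = 2p+1 ≥ p.
By the pumping lemma, w = xyz with |xy| ≤ p and |y| > 0.
Since the first p symbols of w are all a's and |xy| ≤ p, y lies entirely in the leading a-block: y = a^k for some k with 1 ≤ k ≤ p.
Pump with i = 2: xy^2z = a^{p+k} b^{p+1}. For this to lie in L we would need p+1 = (p+k)+1, which forces k = 0. But k ≥ 1, so xy^2z ∉ L.
This contradicts the pumping lemma, so L is not regular.

a^{p+k} b^{p+1}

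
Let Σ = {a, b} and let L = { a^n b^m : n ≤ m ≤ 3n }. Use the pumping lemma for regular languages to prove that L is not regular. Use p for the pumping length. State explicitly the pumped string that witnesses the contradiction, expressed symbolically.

Assume L is regular. Let p be the pumping length given by the pumping lemma.
Take w = a^p b^p ∈ L (since p ≤ p ≤ 3p), with |w| = 2p ≥ p.
Write w = xyz as guaranteed by the lemma, with |xy| ≤ p and |y| > 0.
Because |xy| ≤ p and w begins with p copies of a, we have y = a^k with 1 ≤ k ≤ p.
Pump with i = 2: xy^2z = a^{p+k} b^p. Now n = p+k > p = m, so the condition n ≤ m fails. Thus xy^2z ∉ L.
Contradiction. Therefore L is not regular.

a^{p+k} b^p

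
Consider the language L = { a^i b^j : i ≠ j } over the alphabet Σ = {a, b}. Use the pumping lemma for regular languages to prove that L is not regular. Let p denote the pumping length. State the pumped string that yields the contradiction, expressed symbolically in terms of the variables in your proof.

a^{p+p!} b^{p+p!}

Assume L is regular; let p be its pumping constant.
Choose w = a^p b^{p+p!}. Since p ≠ p+p!, w ∈ L; and |w| ≥ p.
By the pumping lemma, w = xyz with |xy| ≤ p and |y| ≥ 1.
Since the first p symbols of w are all a's and |xy| ≤ p, y lies entirely in the leading a-block: y = a^k for some k with 1 ≤ k ≤ p.
Since 1 ≤ k ≤ p, k divides p!; set t = 1 + p!/k. Then xy^t z has p + (p!/k)·k = p + p! copies of a. Now the a-count equals the b-count, so i ≠ j fails. So xy^t z = a^{p+p!} b^{p+p!} ∉ L.
This contradicts the pumping lemma, so L is not regular.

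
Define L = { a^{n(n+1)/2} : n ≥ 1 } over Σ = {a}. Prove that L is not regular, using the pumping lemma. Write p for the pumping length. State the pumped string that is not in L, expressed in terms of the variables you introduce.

a^{p(p+1)/2+k}

Assume L is regular; let p be its pumping constant.
Take w = a^{p(p+1)/2} ∈ L with |w| = p(p+1)/2 ≥ p.
Write w = xyz as guaranteed by the lemma, with |xy| ≤ p and |y| > 0.
Then y = a^k for some k with 1 ≤ k ≤ p.
Pump with i = 2: xy^2z = a^{p(p+1)/2+k}. Since 1 ≤ k ≤ p, p(p+1)/2 < p(p+1)/2+k ≤ p(p+1)/2+p < (p+1)(p+2)/2, so p(p+1)/2+k is strictly between consecutive triangular numbers. So xy^2z ∉ L.
Contradiction. Therefore L is not regular.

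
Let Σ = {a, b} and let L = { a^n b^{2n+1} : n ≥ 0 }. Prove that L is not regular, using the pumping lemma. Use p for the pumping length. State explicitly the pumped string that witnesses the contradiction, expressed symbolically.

Suppose for contradiction that L is regular, and let p be the pumping length.
Choose w = a^p b^{2p+1}, which is in L with |w| = 3p+1 ≥ p.
The pumping lemma gives a decomposition w = xyz where |xy| ≤ p and |y| ≥ 1.
Because |xy| ≤ p and w begins with p copies of a, we have y = a^k with 1 ≤ k ≤ p.
Pump with i = 2: xy^2z = a^{p+k} b^{2p+1}. For this to lie in L we would need 2p+1 = 2(p+k)+1, which forces k = 0. But k ≥ 1, so xy^2z ∉ L.
This contradicts the pumping lemma, so L is not regular.

a^{p+k} b^{2p+1}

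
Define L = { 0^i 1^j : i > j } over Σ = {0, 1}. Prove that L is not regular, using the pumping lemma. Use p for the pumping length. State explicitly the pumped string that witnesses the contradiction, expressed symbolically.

Assume L is regular. Let p be the pumping length given by the pumping lemma.
Choose w = 0^{p+1} 1^p ∈ L, with |w| = 2p+1 ≥ p.
Write w = xyz as guaranteed by the lemma, with |xy| ≤ p and |y| ≥ 1.
Since the first p symbols of w are all 0's and |xy| ≤ p, y lies entirely in the leading 0-block: y = 0^k for some k with 1 ≤ k ≤ p.
Consider xy^0z = xz = 0^{p+1-k} 1^p. Since k ≥ 1, the 0-count p+1-k is at most p, so i > j fails; thus xz ∉ L.
Contradiction. Therefore L is not regular.

0^{p+1-k} 1^p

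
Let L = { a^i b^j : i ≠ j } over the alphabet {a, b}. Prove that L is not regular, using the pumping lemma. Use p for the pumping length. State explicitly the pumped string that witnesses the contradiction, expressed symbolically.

Toward a contradiction, assume L is regular with pumping length p.
Choose w = a^p b^{p+p!}. Since p ≠ p+p!, w ∈ L; and |w| ≥ p.
Write w = xyz as guaranteed by the lemma, with |xy| ≤ p and |y| > 0.
The first p characters of w are a's, so xy (and hence y) consists only of a's. Write y = a^k, 1 ≤ k ≤ p.
Since 1 ≤ k ≤ p, k divides p!; set t = 1 + p!/k. Then xy^t z has p + (p!/k)·k = p + p! copies of a. Now the a-count equals the b-count, so i ≠ j fails. So xy^t z = a^{p+p!} b^{p+p!} ∉ L.
This contradicts the pumping lemma, so L is not regular.

a^{p+p!} b^{p+p!}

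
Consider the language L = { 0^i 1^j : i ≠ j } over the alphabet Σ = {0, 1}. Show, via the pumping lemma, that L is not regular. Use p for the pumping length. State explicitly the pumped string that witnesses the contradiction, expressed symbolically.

Assume L is regular; let p be its pumping constant.
Choose w = 0^p 1^{p+p!}. Since p ≠ p+p!, w ∈ L; and |w| ≥ p.
By the pumping lemma, w = xyz with |xy| ≤ p and y is nonempty.
Because |xy| ≤ p and w begins with p copies of 0, we have y = 0^k with 1 ≤ k ≤ p.
Since 1 ≤ k ≤ p, k divides p!; set t = 1 + p!/k. Then xy^t z has p + (p!/k)·k = p + p! copies of 0. Now the 0-count equals the 1-count, so i ≠ j fails. So xy^t z = 0^{p+p!} 1^{p+p!} ∉ L.
This is a contradiction; hence L is not regular.

0^{p+p!} 1^{p+p!}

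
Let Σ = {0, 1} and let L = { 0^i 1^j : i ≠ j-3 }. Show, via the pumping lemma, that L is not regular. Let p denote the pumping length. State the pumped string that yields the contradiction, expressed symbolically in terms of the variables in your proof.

Suppose for contradiction that L is regular, and let p be the pumping length.
Choose w = 0^p 1^{p+p!+3}. Since p ≠ (p+p!+3)-3 = p+p!, w ∈ L; and |w| ≥ p.
By the pumping lemma, w = xyz with |xy| ≤ p and |y| > 0.
The first p characters of w are 0's, so xy (and hence y) consists only of 0's. Write y = 0^k, 1 ≤ k ≤ p.
Since 1 ≤ k ≤ p, k divides p!; set t = 1 + p!/k. Then xy^t z has p + (p!/k)·k = p + p! copies of 0. Now the 0-count is p+p! and (1-count)-3 = (p+p!+3)-3 = p+p!, so i ≠ j-3 fails. So xy^t z = 0^{p+p!} 1^{p+p!+3} ∉ L.
This is a contradiction; hence L is not regular.

0^{p+p!} 1^{p+p!+3}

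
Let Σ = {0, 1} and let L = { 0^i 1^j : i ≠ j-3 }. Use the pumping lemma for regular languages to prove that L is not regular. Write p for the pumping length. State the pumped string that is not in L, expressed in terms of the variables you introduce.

0^{p+p!} 1^{p+p!+3}

Assume L is regular; let p be its pumping constant.
Choose w = 0^p 1^{p+p!+3}. Since p ≠ (p+p!+3)-3 = p+p!, w ∈ L; and |w| ≥ p.
By the pumping lemma, w = xyz with |xy| ≤ p and y is nonempty.
Since the first p symbols of w are all 0's and |xy| ≤ p, y lies entirely in the leading 0-block: y = 0^k for some k with 1 ≤ k ≤ p.
Since 1 ≤ k ≤ p, k divides p!; set t = 1 + p!/k. Then xy^t z has p + (p!/k)·k = p + p! copies of 0. Now the 0-count is p+p! and (1-count)-3 = (p+p!+3)-3 = p+p!, so i ≠ j-3 fails. So xy^t z = 0^{p+p!} 1^{p+p!+3} ∉ L.
Contradiction. Therefore L is not regular.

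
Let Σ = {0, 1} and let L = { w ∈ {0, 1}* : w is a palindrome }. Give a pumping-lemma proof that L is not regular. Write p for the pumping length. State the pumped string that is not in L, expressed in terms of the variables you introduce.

0^{p+k} 1 0^p

Assume L is regular; let p be its pumping constant.
Take w = 0^p 1 0^p, a palindrome of length 2p+1 ≥ p.
The pumping lemma gives a decomposition w = xyz where |xy| ≤ p and |y| > 0.
The first p characters of w are 0's, so xy (and hence y) consists only of 0's. Write y = 0^k, 1 ≤ k ≤ p.
Pump with i = 2: xy^2z = 0^{p+k} 1 0^p. Its reverse is 0^p 1 0^{p+k}, which differs from xy^2z since k ≥ 1. So xy^2z is not a palindrome and xy^2z ∉ L.
Contradiction. Therefore L is not regular.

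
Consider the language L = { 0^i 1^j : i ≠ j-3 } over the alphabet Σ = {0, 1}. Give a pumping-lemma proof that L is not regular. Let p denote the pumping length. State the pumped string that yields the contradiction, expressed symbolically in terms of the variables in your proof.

Toward a contradiction, assume L is regular with pumping length p.
Choose w = 0^p 1^{p+p!+3}. Since p ≠ (p+p!+3)-3 = p+p!, w ∈ L; and |w| ≥ p.
Write w = xyz as guaranteed by the lemma, with |xy| ≤ p and y is nonempty.
The first p characters of w are 0's, so xy (and hence y) consists only of 0's. Write y = 0^k, 1 ≤ k ≤ p.
Since 1 ≤ k ≤ p, k divides p!; set t = 1 + p!/k. Then xy^t z has p + (p!/k)·k = p + p! copies of 0. Now the 0-count is p+p! and (1-count)-3 = (p+p!+3)-3 = p+p!, so i ≠ j-3 fails. So xy^t z = 0^{p+p!} 1^{p+p!+3} ∉ L.
This is a contradiction; hence L is not regular.

0^{p+p!} 1^{p+p!+3}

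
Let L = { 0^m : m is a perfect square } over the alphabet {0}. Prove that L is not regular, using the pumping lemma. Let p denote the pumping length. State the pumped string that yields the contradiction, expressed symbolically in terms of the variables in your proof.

0^{p²+k}

Toward a contradiction, assume L is regular with pumping length p.
Take w = 0^{p²} ∈ L with |w| = p² ≥ p.
The pumping lemma gives a decomposition w = xyz where |xy| ≤ p and y is nonempty.
Then y = 0^k for some k with 1 ≤ k ≤ p.
Pump with i = 2: xy^2z = 0^{p²+k}. Since 1 ≤ k ≤ p, p² < p²+k ≤ p²+p < (p+1)², so p²+k lies strictly between consecutive squares and is not a perfect square. So xy^2z ∉ L.
Contradiction. Therefore L is not regular.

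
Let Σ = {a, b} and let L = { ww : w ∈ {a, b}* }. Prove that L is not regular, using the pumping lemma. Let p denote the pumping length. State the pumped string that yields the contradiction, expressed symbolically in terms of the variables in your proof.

Assume L is regular; let p be its pumping constant.
Take w = a^p b^p a^p b^p = uu where u = a^pb^p; then w ∈ L and |w| = 4p ≥ p.
By the pumping lemma, w = xyz with |xy| ≤ p and y is nonempty.
Since the first p symbols of w are all a's and |xy| ≤ p, y lies entirely in the leading a-block: y = a^k for some k with 1 ≤ k ≤ p.
Pump with i = 2: xy^2z = a^{p+k} b^p a^p b^p, of length 4p+k. Suppose this equals vv. The string starts with a and ends with b, so v does too; thus the boundary between the two copies of v is a b→a transition. There is exactly one such transition, at position 2p+k, so |v| = 2p+k and |vv| = 4p+2k ≠ 4p+k since k ≥ 1. So xy^2z ∉ L.
This is a contradiction; hence L is not regular.

a^{p+k} b^p a^p b^p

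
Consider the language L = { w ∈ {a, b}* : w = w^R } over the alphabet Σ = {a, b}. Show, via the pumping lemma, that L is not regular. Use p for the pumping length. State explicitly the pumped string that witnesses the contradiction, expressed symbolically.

a^{p+k} b a^p

Assume L is regular. Let p be the pumping length given by the pumping lemma.
Take w = a^p b a^p, a palindrome of length 2p+1 ≥ p.
The pumping lemma gives a decomposition w = xyz where |xy| ≤ p and |y| > 0.
The first p characters of w are a's, so xy (and hence y) consists only of a's. Write y = a^k, 1 ≤ k ≤ p.
Pump with i = 2: xy^2z = a^{p+k} b a^p. Its reverse is a^p b a^{p+k}, which differs from xy^2z since k ≥ 1. So xy^2z is not a palindrome and xy^2z ∉ L.
Contradiction. Therefore L is not regular.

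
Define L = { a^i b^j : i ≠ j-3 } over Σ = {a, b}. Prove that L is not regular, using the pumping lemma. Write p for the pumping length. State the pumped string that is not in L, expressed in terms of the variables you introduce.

a^{p+p!} b^{p+p!+3}

Toward a contradiction, assume L is regular with pumping length p.
Choose w = a^p b^{p+p!+3}. Since p ≠ (p+p!+3)-3 = p+p!, w ∈ L; and |w| ≥ p.
By the pumping lemma, w = xyz with |xy| ≤ p and |y| > 0.
The first p characters of w are a's, so xy (and hence y) consists only of a's. Write y = a^k, 1 ≤ k ≤ p.
Since 1 ≤ k ≤ p, k divides p!; set t = 1 + p!/k. Then xy^t z has p + (p!/k)·k = p + p! copies of a. Now the a-count is p+p! and (b-count)-3 = (p+p!+3)-3 = p+p!, so i ≠ j-3 fails. So xy^t z = a^{p+p!} b^{p+p!+3} ∉ L.
This is a contradiction; hence L is not regular.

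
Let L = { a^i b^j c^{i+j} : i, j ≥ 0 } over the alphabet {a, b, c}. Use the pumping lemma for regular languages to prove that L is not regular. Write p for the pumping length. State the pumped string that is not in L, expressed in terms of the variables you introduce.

a^{p+k} b^p c^{2p}

Assume L is regular. Let p be the pumping length given by the pumping lemma.
Take w = a^p b^p c^{2p} ∈ L (with i=j=p, i+j=2p), |w| = 4p ≥ p.
By the pumping lemma, w = xyz with |xy| ≤ p and |y| > 0.
Because |xy| ≤ p and w begins with p copies of a, we have y = a^k with 1 ≤ k ≤ p.
Consider xy^2z = a^{p+k} b^p c^{2p}. Now the a- and b-counts sum to 2p+k, but the c-count is 2p ≠ 2p+k. So xy^2z ∉ L.
This contradicts the pumping lemma, so L is not regular.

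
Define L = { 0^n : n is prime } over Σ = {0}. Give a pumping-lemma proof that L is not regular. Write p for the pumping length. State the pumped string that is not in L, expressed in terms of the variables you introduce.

0^{q(1+k)}

Toward a contradiction, assume L is regular with pumping length p.
Let q be a prime with q ≥ p+2 (infinitely many primes exist), and take w = 0^q ∈ L with |w| = q ≥ p.
By the pumping lemma, w = xyz with |xy| ≤ p and y is nonempty.
Then y = 0^k for some k with 1 ≤ k ≤ p.
Since 1 ≤ k ≤ p, |xz| = q-k. Pump with i = q+1: |xy^{q+1}z| = (q-k)+(q+1)k = q+qk = q(1+k), which is composite (both factors ≥ 2). So xy^{q+1}z = 0^{q(1+k)} ∉ L.
This contradicts the pumping lemma, so L is not regular.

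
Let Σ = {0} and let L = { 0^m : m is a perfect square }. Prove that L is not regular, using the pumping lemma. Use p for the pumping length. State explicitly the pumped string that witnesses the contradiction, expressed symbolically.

0^{p²+k}

Toward a contradiction, assume L is regular with pumping length p.
Take w = 0^{p²} ∈ L with |w| = p² ≥ p.
The pumping lemma gives a decomposition w = xyz where |xy| ≤ p and y is nonempty.
Then y = 0^k for some k with 1 ≤ k ≤ p.
Pump with i = 2: xy^2z = 0^{p²+k}. Since 1 ≤ k ≤ p, p² < p²+k ≤ p²+p < (p+1)², so p²+k lies strictly between consecutive squares and is not a perfect square. So xy^2z ∉ L.
This contradicts the pumping lemma, so L is not regular.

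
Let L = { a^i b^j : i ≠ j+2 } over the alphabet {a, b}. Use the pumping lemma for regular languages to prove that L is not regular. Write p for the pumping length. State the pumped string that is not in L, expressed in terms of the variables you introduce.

Suppose for contradiction that L is regular, and let p be the pumping length.
Choose w = a^p b^{p+p!-2}. Since p ≠ (p+p!-2)+2 = p+p!, w ∈ L; and |w| ≥ p.
The pumping lemma gives a decomposition w = xyz where |xy| ≤ p and y is nonempty.
Since the first p symbols of w are all a's and |xy| ≤ p, y lies entirely in the leading a-block: y = a^k for some k with 1 ≤ k ≤ p.
Since 1 ≤ k ≤ p, k divides p!; set t = 1 + p!/k. Then xy^t z has p + (p!/k)·k = p + p! copies of a. Now the a-count is p+p! and (b-count)+2 = (p+p!-2)+2 = p+p!, so i ≠ j+2 fails. So xy^t z = a^{p+p!} b^{p+p!-2} ∉ L.
This contradicts the pumping lemma, so L is not regular.

a^{p+p!} b^{p+p!-2}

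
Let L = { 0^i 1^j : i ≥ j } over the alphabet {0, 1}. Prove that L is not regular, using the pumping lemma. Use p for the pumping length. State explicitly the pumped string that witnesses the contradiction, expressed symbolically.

Assume L is regular; let p be its pumping constant.
Choose w = 0^p 1^p ∈ L, with |w| = 2p ≥ p.
Write w = xyz as guaranteed by the lemma, with |xy| ≤ p and |y| > 0.
Because |xy| ≤ p and w begins with p copies of 0, we have y = 0^k with 1 ≤ k ≤ p.
Consider xy^0z = xz = 0^{p-k} 1^p. Since k ≥ 1, the 0-count p-k is less than p, so i ≥ j fails; thus xz ∉ L.
This is a contradiction; hence L is not regular.

0^{p-k} 1^p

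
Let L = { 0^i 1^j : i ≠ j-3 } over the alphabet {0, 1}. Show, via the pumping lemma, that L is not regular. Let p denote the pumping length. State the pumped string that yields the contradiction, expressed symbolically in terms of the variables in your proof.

Assume L is regular; let p be its pumping constant.
Choose w = 0^p 1^{p+p!+3}. Since p ≠ (p+p!+3)-3 = p+p!, w ∈ L; and |w| ≥ p.
The pumping lemma gives a decomposition w = xyz where |xy| ≤ p and |y| ≥ 1.
Because |xy| ≤ p and w begins with p copies of 0, we have y = 0^k with 1 ≤ k ≤ p.
Since 1 ≤ k ≤ p, k divides p!; set t = 1 + p!/k. Then xy^t z has p + (p!/k)·k = p + p! copies of 0. Now the 0-count is p+p! and (1-count)-3 = (p+p!+3)-3 = p+p!, so i ≠ j-3 fails. So xy^t z = 0^{p+p!} 1^{p+p!+3} ∉ L.
This contradicts the pumping lemma, so L is not regular.

0^{p+p!} 1^{p+p!+3}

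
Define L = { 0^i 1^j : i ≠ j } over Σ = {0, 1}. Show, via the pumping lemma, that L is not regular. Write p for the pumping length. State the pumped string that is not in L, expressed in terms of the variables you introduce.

0^{p+p!} 1^{p+p!}

Suppose for contradiction that L is regular, and let p be the pumping length.
Choose w = 0^p 1^{p+p!}. Since p ≠ p+p!, w ∈ L; and |w| ≥ p.
The pumping lemma gives a decomposition w = xyz where |xy| ≤ p and y is nonempty.
Since the first p symbols of w are all 0's and |xy| ≤ p, y lies entirely in the leading 0-block: y = 0^k for some k with 1 ≤ k ≤ p.
Since 1 ≤ k ≤ p, k divides p!; set t = 1 + p!/k. Then xy^t z has p + (p!/k)·k = p + p! copies of 0. Now the 0-count equals the 1-count, so i ≠ j fails. So xy^t z = 0^{p+p!} 1^{p+p!} ∉ L.
Contradiction. Therefore L is not regular.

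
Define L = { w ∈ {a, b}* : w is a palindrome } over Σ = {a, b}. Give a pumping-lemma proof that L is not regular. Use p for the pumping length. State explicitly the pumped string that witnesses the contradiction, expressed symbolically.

Assume L is regular. Let p be the pumping length given by the pumping lemma.
Take w = a^p b a^p, a palindrome of length 2p+1 ≥ p.
By the pumping lemma, w = xyz with |xy| ≤ p and y is nonempty.
Because |xy| ≤ p and w begins with p copies of a, we have y = a^k with 1 ≤ k ≤ p.
Pump with i = 2: xy^2z = a^{p+k} b a^p. Its reverse is a^p b a^{p+k}, which differs from xy^2z since k ≥ 1. So xy^2z is not a palindrome and xy^2z ∉ L.
Contradiction. Therefore L is not regular.

a^{p+k} b a^p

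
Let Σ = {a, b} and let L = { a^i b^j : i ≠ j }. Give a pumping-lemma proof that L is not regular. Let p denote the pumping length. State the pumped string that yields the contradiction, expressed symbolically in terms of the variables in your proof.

Assume L is regular. Let p be the pumping length given by the pumping lemma.
Choose w = a^p b^{p+p!}. Since p ≠ p+p!, w ∈ L; and |w| ≥ p.
The pumping lemma gives a decomposition w = xyz where |xy| ≤ p and |y| ≥ 1.
Since the first p symbols of w are all a's and |xy| ≤ p, y lies entirely in the leading a-block: y = a^k for some k with 1 ≤ k ≤ p.
Since 1 ≤ k ≤ p, k divides p!; set t = 1 + p!/k. Then xy^t z has p + (p!/k)·k = p + p! copies of a. Now the a-count equals the b-count, so i ≠ j fails. So xy^t z = a^{p+p!} b^{p+p!} ∉ L.
Contradiction. Therefore L is not regular.

a^{p+p!} b^{p+p!}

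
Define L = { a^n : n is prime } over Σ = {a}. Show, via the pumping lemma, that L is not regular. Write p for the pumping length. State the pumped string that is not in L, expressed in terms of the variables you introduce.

a^{q(1+k)}

Assume L is regular; let p be its pumping constant.
Let q be a prime with q ≥ p+2 (infinitely many primes exist), and take w = a^q ∈ L with |w| = q ≥ p.
Write w = xyz as guaranteed by the lemma, with |xy| ≤ p and |y| ≥ 1.
Then y = a^k for some k with 1 ≤ k ≤ p.
Since 1 ≤ k ≤ p, |xz| = q-k. Pump with i = q+1: |xy^{q+1}z| = (q-k)+(q+1)k = q+qk = q(1+k), which is composite (both factors ≥ 2). So xy^{q+1}z = a^{q(1+k)} ∉ L.
This contradicts the pumping lemma, so L is not regular.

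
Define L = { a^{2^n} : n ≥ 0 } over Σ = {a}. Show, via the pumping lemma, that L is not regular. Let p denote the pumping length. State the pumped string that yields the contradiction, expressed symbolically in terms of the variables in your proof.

Assume L is regular. Let p be the pumping length given by the pumping lemma.
Take w = a^{2^p} ∈ L with |w| = 2^p ≥ p.
By the pumping lemma, w = xyz with |xy| ≤ p and |y| > 0.
Then y = a^k for some k with 1 ≤ k ≤ p.
Pump with i = 2: xy^2z = a^{2^p+k}. Since 1 ≤ k ≤ p < 2^p, we have 2^p < 2^p+k < 2^{p+1}, so 2^p+k is not a power of 2. So xy^2z ∉ L.
Contradiction. Therefore L is not regular.

a^{2^p+k}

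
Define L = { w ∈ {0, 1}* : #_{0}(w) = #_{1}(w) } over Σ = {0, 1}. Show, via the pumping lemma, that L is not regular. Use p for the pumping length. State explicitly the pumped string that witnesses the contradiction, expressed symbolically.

Assume L is regular. Let p be the pumping length given by the pumping lemma.
Choose w = 0^p 1^p ∈ L with |w| = 2p ≥ p.
Write w = xyz as guaranteed by the lemma, with |xy| ≤ p and |y| > 0.
Since the first p symbols of w are all 0's and |xy| ≤ p, y lies entirely in the leading 0-block: y = 0^k for some k with 1 ≤ k ≤ p.
Pump with i = 2: xy^2z = 0^{p+k} 1^p has p+k occurrences of 0 but only p of 1. Since k ≥ 1 the counts differ, so xy^2z ∉ L.
This contradicts the pumping lemma, so L is not regular.

0^{p+k} 1^p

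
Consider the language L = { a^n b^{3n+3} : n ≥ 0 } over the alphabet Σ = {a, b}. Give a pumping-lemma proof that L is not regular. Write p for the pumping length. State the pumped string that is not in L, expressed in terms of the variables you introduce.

a^{p+k} b^{3p+3}

Toward a contradiction, assume L is regular with pumping length p.
Take w = a^p b^{3p+3}. Then w ∈ L and |w| = 4p+3 ≥ p.
By the pumping lemma, w = xyz with |xy| ≤ p and y is nonempty.
Because |xy| ≤ p and w begins with p copies of a, we have y = a^k with 1 ≤ k ≤ p.
Pump with i = 2: xy^2z = a^{p+k} b^{3p+3}. For this to lie in L we would need 3p+3 = 3(p+k)+3, which forces k = 0. But k ≥ 1, so xy^2z ∉ L.
Contradiction. Therefore L is not regular.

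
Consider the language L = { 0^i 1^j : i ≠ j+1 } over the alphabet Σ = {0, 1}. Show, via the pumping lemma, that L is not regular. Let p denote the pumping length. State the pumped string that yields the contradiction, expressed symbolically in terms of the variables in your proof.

0^{p+p!} 1^{p+p!-1}

Assume L is regular; let p be its pumping constant.
Choose w = 0^p 1^{p+p!-1}. Since p ≠ (p+p!-1)+1 = p+p!, w ∈ L; and |w| ≥ p.
By the pumping lemma, w = xyz with |xy| ≤ p and |y| ≥ 1.
The first p characters of w are 0's, so xy (and hence y) consists only of 0's. Write y = 0^k, 1 ≤ k ≤ p.
Since 1 ≤ k ≤ p, k divides p!; set t = 1 + p!/k. Then xy^t z has p + (p!/k)·k = p + p! copies of 0. Now the 0-count is p+p! and (1-count)+1 = (p+p!-1)+1 = p+p!, so i ≠ j+1 fails. So xy^t z = 0^{p+p!} 1^{p+p!-1} ∉ L.
Contradiction. Therefore L is not regular.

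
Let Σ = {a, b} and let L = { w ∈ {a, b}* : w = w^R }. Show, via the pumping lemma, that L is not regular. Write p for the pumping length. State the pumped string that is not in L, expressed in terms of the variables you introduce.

a^{p+k} b a^p

Toward a contradiction, assume L is regular with pumping length p.
Take w = a^p b a^p, a palindrome of length 2p+1 ≥ p.
Write w = xyz as guaranteed by the lemma, with |xy| ≤ p and |y| > 0.
The first p characters of w are a's, so xy (and hence y) consists only of a's. Write y = a^k, 1 ≤ k ≤ p.
Pump with i = 2: xy^2z = a^{p+k} b a^p. Its reverse is a^p b a^{p+k}, which differs from xy^2z since k ≥ 1. So xy^2z is not a palindrome and xy^2z ∉ L.
Contradiction. Therefore L is not regular.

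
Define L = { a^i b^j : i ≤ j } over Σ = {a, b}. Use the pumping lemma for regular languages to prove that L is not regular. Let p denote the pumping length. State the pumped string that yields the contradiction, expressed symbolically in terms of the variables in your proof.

a^{p+k} b^p

Assume L is regular; let p be its pumping constant.
Choose w = a^p b^p ∈ L, with |w| = 2p ≥ p.
By the pumping lemma, w = xyz with |xy| ≤ p and y is nonempty.
The first p characters of w are a's, so xy (and hence y) consists only of a's. Write y = a^k, 1 ≤ k ≤ p.
Consider xy^2z = a^{p+k} b^p. Since k ≥ 1, the a-count p+k exceeds the b-count p, so i ≤ j fails; thus xy^2z ∉ L.
This is a contradiction; hence L is not regular.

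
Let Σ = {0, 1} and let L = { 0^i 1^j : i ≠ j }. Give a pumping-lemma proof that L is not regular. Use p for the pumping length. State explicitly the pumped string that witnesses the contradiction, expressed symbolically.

0^{p+p!} 1^{p+p!}

Toward a contradiction, assume L is regular with pumping length p.
Choose w = 0^p 1^{p+p!}. Since p ≠ p+p!, w ∈ L; and |w| ≥ p.
Write w = xyz as guaranteed by the lemma, with |xy| ≤ p and y is nonempty.
Because |xy| ≤ p and w begins with p copies of 0, we have y = 0^k with 1 ≤ k ≤ p.
Since 1 ≤ k ≤ p, k divides p!; set t = 1 + p!/k. Then xy^t z has p + (p!/k)·k = p + p! copies of 0. Now the 0-count equals the 1-count, so i ≠ j fails. So xy^t z = 0^{p+p!} 1^{p+p!} ∉ L.
Contradiction. Therefore L is not regular.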